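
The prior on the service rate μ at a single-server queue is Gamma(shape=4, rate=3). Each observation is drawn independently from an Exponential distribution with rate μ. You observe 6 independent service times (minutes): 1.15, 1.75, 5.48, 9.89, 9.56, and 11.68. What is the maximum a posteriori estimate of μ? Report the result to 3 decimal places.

μ̂_MAP = 0.212

The Exponential(rate=μ) likelihood is ∝ μ^n e^(−μΣtᵢ). Here n = 6 and Σtᵢ = 1.15 + 1.75 + 5.48 + 9.89 + 9.56 + 11.68 = 39.51.
Posterior ∝ μ^3e^(−3μ) · μ^6e^(−39.51μ) = μ^9e^(−42.51μ), i.e. Gamma(10, 42.51).
Mode = (a−1)/b = 9/42.51 ≈ 0.212.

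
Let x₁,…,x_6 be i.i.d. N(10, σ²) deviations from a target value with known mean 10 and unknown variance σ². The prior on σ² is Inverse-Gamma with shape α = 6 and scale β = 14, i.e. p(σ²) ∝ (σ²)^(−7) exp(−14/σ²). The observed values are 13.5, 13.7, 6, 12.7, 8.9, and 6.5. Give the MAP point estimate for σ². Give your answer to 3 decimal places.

Sum of squared deviations about the known mean: SS = (13.5−10)² + (13.7−10)² + (6−10)² + (12.7−10)² + (8.9−10)² + (6.5−10)² = 62.69.
The Normal likelihood contributes (σ²)^(−n/2) exp(−SS/(2σ²)), so the posterior is Inverse-Gamma(α + n/2, β + SS/2) = Inverse-Gamma(9, 45.345).
The mode of Inverse-Gamma(a, b) is b/(a+1) = 45.345/10 ≈ 4.535.

σ̂²_MAP = 4.535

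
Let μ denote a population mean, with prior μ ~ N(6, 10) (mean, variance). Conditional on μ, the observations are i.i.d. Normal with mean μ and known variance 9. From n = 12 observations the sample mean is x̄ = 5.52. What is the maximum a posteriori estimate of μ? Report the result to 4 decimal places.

n = 12, x̄ = 5.52.
For a Normal prior and Normal likelihood with known variance, the posterior is Normal; its mode equals its mean, the precision-weighted average.
Prior precision 1/σ₀² = 1/10 = 0.1; data precision n/σ² = 12/9 = 4/3.
μ̂ = (0.1·6 + (4/3)·5.52) / (0.1 + 4/3) = 7.96/(43/30) = 1194/215 ≈ 5.5535.

μ̂_MAP = 5.5535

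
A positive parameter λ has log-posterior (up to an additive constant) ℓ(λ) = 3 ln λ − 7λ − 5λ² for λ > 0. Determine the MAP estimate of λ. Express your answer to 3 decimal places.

λ̂_MAP = 0.300

ℓ'(λ) = 3/λ − 7 − 10λ. Setting this to zero and multiplying by λ: 10λ² + 7λ − 3 = 0.
λ = (−7 + √(7² + 4·10·3)) / (2·10) = (−7 + √169) / 20 = (−7 + 13)/20 = 3/10.
ℓ''(λ) = −3/λ² − 10 < 0, confirming a maximum.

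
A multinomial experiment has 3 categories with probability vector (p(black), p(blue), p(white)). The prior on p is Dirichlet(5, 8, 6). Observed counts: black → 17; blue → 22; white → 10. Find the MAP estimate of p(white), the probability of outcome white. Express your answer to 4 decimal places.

MAP estimate of p(white) = 0.2308

The posterior is Dirichlet(αᵢ + nᵢ) = Dirichlet(22, 30, 16).
For a Dirichlet(a₁,…,a_K) with all aᵢ > 1, the mode has j-th component (aⱼ − 1)/(Σaᵢ − K).
Here Σaᵢ = 68 and K = 3, so p(white) = (16 − 1)/(68 − 3) = 15/65 ≈ 0.2308.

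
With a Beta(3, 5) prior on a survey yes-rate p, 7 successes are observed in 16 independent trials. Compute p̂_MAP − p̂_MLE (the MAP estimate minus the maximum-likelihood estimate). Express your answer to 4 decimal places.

Posterior is Beta(10, 14); MAP = (10−1)/(24−2) = 9/22 ≈ 0.40909.
MLE ignores the prior: p̂_MLE = k/n = 7/16 ≈ 0.43750.
Difference = 9/22 − 7/16 = -5/176 ≈ -0.0284.

MAP − MLE = -0.0284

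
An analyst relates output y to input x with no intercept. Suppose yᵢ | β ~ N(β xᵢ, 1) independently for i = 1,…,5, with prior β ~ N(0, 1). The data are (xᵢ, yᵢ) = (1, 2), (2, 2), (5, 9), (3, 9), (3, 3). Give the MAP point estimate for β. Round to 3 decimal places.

log p(β | y) = −Σ(yᵢ − βxᵢ)²/(2·1) − β²/(2·1) + const.
Setting the derivative to zero: Σxᵢ(yᵢ − βxᵢ)/1 − β/1 = 0, so β = Σxᵢyᵢ / (Σxᵢ² + σ²/τ²).
Σxᵢyᵢ = 1·2 + 2·2 + 5·9 + 3·9 + 3·3 = 87; Σxᵢ² = 48; σ²/τ² = 1.
β̂_MAP = 87 / (48 + 1) = 87/49 ≈ 1.776.

β̂_MAP = 1.776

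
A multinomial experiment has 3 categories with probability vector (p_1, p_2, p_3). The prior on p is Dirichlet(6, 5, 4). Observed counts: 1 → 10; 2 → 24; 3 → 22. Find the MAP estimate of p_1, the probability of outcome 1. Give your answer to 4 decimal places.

The posterior is Dirichlet(αᵢ + nᵢ) = Dirichlet(16, 29, 26).
For a Dirichlet(a₁,…,a_K) with all aᵢ > 1, the mode has j-th component (aⱼ − 1)/(Σaᵢ − K).
Here Σaᵢ = 71 and K = 3, so p_1 = (16 − 1)/(71 − 3) = 15/68 ≈ 0.2206.

MAP estimate: 0.2206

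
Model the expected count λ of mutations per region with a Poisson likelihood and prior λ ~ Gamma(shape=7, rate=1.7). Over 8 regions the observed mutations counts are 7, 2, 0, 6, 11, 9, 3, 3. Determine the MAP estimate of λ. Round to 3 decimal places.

λ̂_MAP = 4.845

Σxᵢ = 7+2+0+6+11+9+3+3 = 41, with n = 8.
Posterior ∝ λ^6e^(−1.7λ) · λ^41e^(−8λ) = λ^47e^(−9.7λ), i.e. Gamma(shape=48, rate=9.7).
The mode of a Gamma(a, b) with a ≥ 1 (shape–rate) is (a−1)/b = 47/9.7 ≈ 4.845.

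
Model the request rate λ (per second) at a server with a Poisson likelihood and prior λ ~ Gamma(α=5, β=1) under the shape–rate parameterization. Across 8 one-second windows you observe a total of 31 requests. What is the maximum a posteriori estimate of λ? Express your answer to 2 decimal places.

Σxᵢ = 31, n = 8.
Posterior ∝ λ^4e^(−1λ) · λ^31e^(−8λ) = λ^35e^(−9λ), i.e. Gamma(shape=36, rate=9).
The mode of a Gamma(a, b) with a ≥ 1 (shape–rate) is (a−1)/b = 35/9 ≈ 3.89.

λ̂_MAP = 3.89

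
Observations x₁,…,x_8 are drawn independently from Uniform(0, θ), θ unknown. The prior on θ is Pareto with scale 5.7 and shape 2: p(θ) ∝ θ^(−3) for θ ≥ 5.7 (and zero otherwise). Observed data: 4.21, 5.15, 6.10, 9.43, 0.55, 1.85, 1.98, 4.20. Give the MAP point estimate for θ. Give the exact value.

θ̂_MAP = 9.43

The Uniform(0, θ) likelihood is θ^(−n) for θ ≥ max(xᵢ), zero otherwise. Here max(xᵢ) = 9.43.
Posterior ∝ θ^(−3) · θ^(−8) = θ^(−11) on θ ≥ max(5.7, 9.43) = 9.43.
This density is strictly decreasing in θ, so the posterior mode lies at the lower boundary of the support.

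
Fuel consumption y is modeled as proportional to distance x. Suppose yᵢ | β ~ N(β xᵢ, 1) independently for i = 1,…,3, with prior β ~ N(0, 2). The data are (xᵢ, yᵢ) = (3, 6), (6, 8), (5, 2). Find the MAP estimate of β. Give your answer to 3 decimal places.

β̂_MAP = 1.078

log p(β | y) = −Σ(yᵢ − βxᵢ)²/(2·1) − β²/(2·2) + const.
Setting the derivative to zero: Σxᵢ(yᵢ − βxᵢ)/1 − β/2 = 0, so β = Σxᵢyᵢ / (Σxᵢ² + σ²/τ²).
Σxᵢyᵢ = 3·6 + 6·8 + 5·2 = 76; Σxᵢ² = 70; σ²/τ² = 0.5.
β̂_MAP = 76 / (70 + 0.5) = 76/70.5 ≈ 1.078.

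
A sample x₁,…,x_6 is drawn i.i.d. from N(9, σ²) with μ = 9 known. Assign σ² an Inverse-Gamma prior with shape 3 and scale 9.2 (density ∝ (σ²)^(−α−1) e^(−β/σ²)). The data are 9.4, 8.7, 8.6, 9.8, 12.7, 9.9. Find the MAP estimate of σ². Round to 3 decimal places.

σ̂²_MAP = 2.425

Sum of squared deviations about the known mean: SS = (9.4−9)² + (8.7−9)² + (8.6−9)² + (9.8−9)² + (12.7−9)² + (9.9−9)² = 15.55.
The Normal likelihood contributes (σ²)^(−n/2) exp(−SS/(2σ²)), so the posterior is Inverse-Gamma(α + n/2, β + SS/2) = Inverse-Gamma(6, 16.975).
The mode of Inverse-Gamma(a, b) is b/(a+1) = 16.975/7 ≈ 2.425.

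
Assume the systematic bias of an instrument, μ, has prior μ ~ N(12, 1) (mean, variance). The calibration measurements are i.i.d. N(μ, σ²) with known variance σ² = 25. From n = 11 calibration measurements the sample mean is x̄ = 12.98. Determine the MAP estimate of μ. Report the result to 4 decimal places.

μ̂_MAP = 12.2994

n = 11, x̄ = 12.98.
For a Normal prior and Normal likelihood with known variance, the posterior is Normal; its mode equals its mean, the precision-weighted average.
Prior precision 1/σ₀² = 1/1 = 1; data precision n/σ² = 11/25 = 0.44.
μ̂ = (1·12 + 0.44·12.98) / (1 + 0.44) = 17.7112/1.44 = 22139/1800 ≈ 12.2994.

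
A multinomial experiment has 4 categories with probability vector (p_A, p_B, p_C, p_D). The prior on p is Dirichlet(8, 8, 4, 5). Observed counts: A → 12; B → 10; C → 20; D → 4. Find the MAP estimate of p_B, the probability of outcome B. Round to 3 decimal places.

MAP estimate of p_B = 0.254

The posterior is Dirichlet(αᵢ + nᵢ) = Dirichlet(20, 18, 24, 9).
For a Dirichlet(a₁,…,a_K) with all aᵢ > 1, the mode has j-th component (aⱼ − 1)/(Σaᵢ − K).
Here Σaᵢ = 71 and K = 4, so p_B = (18 − 1)/(71 − 4) = 17/67 ≈ 0.254.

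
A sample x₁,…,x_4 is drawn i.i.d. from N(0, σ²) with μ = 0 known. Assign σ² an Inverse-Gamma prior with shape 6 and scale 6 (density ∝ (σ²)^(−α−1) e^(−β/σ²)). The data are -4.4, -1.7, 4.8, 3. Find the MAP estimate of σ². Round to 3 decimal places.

Sum of squared deviations about the known mean: SS = (-4.4−0)² + (-1.7−0)² + (4.8−0)² + (3−0)² = 54.29.
The Normal likelihood contributes (σ²)^(−n/2) exp(−SS/(2σ²)), so the posterior is Inverse-Gamma(α + n/2, β + SS/2) = Inverse-Gamma(8, 33.145).
The mode of Inverse-Gamma(a, b) is b/(a+1) = 33.145/9 ≈ 3.683.

σ̂²_MAP = 3.683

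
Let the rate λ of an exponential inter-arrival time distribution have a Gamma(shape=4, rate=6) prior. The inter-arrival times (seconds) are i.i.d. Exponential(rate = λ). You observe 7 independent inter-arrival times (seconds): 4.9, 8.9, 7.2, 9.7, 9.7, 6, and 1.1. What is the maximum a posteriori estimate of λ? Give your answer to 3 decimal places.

The Exponential(rate=λ) likelihood is ∝ λ^n e^(−λΣtᵢ). Here n = 7 and Σtᵢ = 4.9 + 8.9 + 7.2 + 9.7 + 9.7 + 6 + 1.1 = 47.5.
Posterior ∝ λ^3e^(−6λ) · λ^7e^(−47.5λ) = λ^10e^(−53.5λ), i.e. Gamma(11, 53.5).
Mode = (a−1)/b = 10/53.5 ≈ 0.187.

λ̂_MAP = 0.187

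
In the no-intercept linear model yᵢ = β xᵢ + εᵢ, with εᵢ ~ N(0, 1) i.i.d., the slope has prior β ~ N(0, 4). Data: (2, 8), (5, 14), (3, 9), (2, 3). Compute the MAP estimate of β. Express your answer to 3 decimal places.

log p(β | y) = −Σ(yᵢ − βxᵢ)²/(2·1) − β²/(2·4) + const.
Setting the derivative to zero: Σxᵢ(yᵢ − βxᵢ)/1 − β/4 = 0, so β = Σxᵢyᵢ / (Σxᵢ² + σ²/τ²).
Σxᵢyᵢ = 2·8 + 5·14 + 3·9 + 2·3 = 119; Σxᵢ² = 42; σ²/τ² = 0.25.
β̂_MAP = 119 / (42 + 0.25) = 119/42.25 ≈ 2.817.

β̂_MAP = 2.817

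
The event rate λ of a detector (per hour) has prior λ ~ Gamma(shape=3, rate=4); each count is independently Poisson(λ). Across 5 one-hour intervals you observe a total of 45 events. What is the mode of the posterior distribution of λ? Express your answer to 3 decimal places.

Σxᵢ = 45, n = 5.
Posterior ∝ λ^2e^(−4λ) · λ^45e^(−5λ) = λ^47e^(−9λ), i.e. Gamma(shape=48, rate=9).
The mode of a Gamma(a, b) with a ≥ 1 (shape–rate) is (a−1)/b = 47/9 ≈ 5.222.

λ̂_MAP = 5.222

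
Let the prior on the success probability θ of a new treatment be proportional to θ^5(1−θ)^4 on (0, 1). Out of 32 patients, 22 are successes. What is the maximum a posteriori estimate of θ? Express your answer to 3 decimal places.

The prior density ∝ θ^5(1−θ)^4 is the kernel of Beta(6, 5).
Data: 22 successes in 32 trials. The binomial likelihood contributes θ^22(1−θ)^10, so the posterior is Beta(6+22, 5+10) = Beta(28, 15).
For Beta(a, b) with a, b > 1 the mode is (a−1)/(a+b−2) = 27/41 ≈ 0.659.

θ̂_MAP = 0.659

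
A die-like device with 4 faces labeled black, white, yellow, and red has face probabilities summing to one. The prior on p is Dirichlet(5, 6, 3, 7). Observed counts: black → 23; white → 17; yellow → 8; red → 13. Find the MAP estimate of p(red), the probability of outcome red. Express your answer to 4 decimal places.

The posterior is Dirichlet(αᵢ + nᵢ) = Dirichlet(28, 23, 11, 20).
For a Dirichlet(a₁,…,a_K) with all aᵢ > 1, the mode has j-th component (aⱼ − 1)/(Σaᵢ − K).
Here Σaᵢ = 82 and K = 4, so p(red) = (20 − 1)/(82 − 4) = 19/78 ≈ 0.2436.

MAP estimate of p(red) = 0.2436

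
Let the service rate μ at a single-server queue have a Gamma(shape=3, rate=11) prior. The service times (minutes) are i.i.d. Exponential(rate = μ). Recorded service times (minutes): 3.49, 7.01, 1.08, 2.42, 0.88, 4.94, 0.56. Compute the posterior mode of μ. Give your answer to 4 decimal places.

The Exponential(rate=μ) likelihood is ∝ μ^n e^(−μΣtᵢ). Here n = 7 and Σtᵢ = 3.49 + 7.01 + 1.08 + 2.42 + 0.88 + 4.94 + 0.56 = 20.38.
Posterior ∝ μ^2e^(−11μ) · μ^7e^(−20.38μ) = μ^9e^(−31.38μ), i.e. Gamma(10, 31.38).
Mode = (a−1)/b = 9/31.38 ≈ 0.2868.

μ̂_MAP = 0.2868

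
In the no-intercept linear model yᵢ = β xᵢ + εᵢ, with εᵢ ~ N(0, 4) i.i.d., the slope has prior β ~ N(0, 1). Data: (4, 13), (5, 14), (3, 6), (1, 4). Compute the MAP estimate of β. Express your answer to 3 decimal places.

log p(β | y) = −Σ(yᵢ − βxᵢ)²/(2·4) − β²/(2·1) + const.
Setting the derivative to zero: Σxᵢ(yᵢ − βxᵢ)/4 − β/1 = 0, so β = Σxᵢyᵢ / (Σxᵢ² + σ²/τ²).
Σxᵢyᵢ = 4·13 + 5·14 + 3·6 + 1·4 = 144; Σxᵢ² = 51; σ²/τ² = 4.
β̂_MAP = 144 / (51 + 4) = 144/55 ≈ 2.618.

β̂_MAP = 2.618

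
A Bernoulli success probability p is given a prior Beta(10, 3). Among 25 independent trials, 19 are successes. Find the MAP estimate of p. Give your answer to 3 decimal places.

p̂_MAP = 0.778

Prior: Beta(10, 3).
Data: 19 successes in 25 trials. The binomial likelihood contributes p^19(1−p)^6, so the posterior is Beta(10+19, 3+6) = Beta(29, 9).
For Beta(a, b) with a, b > 1 the mode is (a−1)/(a+b−2) = 28/36 ≈ 0.778.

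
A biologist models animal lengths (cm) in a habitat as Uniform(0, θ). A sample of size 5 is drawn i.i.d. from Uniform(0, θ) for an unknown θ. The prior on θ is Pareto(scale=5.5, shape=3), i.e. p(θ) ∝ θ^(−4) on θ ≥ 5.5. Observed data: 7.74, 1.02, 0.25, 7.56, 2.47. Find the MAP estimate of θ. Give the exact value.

θ̂_MAP = 7.74

The Uniform(0, θ) likelihood is θ^(−n) for θ ≥ max(xᵢ), zero otherwise. Here max(xᵢ) = 7.74.
Posterior ∝ θ^(−4) · θ^(−5) = θ^(−9) on θ ≥ max(5.5, 7.74) = 7.74.
This density is strictly decreasing in θ, so the posterior mode lies at the lower boundary of the support.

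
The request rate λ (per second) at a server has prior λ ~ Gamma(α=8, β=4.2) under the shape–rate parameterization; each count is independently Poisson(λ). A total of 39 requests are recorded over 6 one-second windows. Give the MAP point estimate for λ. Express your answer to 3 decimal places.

Σxᵢ = 39, n = 6.
Posterior ∝ λ^7e^(−4.2λ) · λ^39e^(−6λ) = λ^46e^(−10.2λ), i.e. Gamma(shape=47, rate=10.2).
The mode of a Gamma(a, b) with a ≥ 1 (shape–rate) is (a−1)/b = 46/10.2 ≈ 4.510.

λ̂_MAP = 4.510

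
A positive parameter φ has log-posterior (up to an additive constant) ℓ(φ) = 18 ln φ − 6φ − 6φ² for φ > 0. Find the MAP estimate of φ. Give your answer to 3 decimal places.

φ̂_MAP = 1.000

ℓ'(φ) = 18/φ − 6 − 12φ. Setting this to zero and multiplying by φ: 12φ² + 6φ − 18 = 0.
φ = (−6 + √(6² + 4·12·18)) / (2·12) = (−6 + √900) / 24 = (−6 + 30)/24 = 1.
ℓ''(φ) = −18/φ² − 12 < 0, confirming a maximum.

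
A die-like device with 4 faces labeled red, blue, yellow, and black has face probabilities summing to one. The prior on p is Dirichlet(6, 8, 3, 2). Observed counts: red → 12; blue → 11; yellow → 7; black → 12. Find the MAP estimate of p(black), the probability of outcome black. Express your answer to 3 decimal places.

The posterior is Dirichlet(αᵢ + nᵢ) = Dirichlet(18, 19, 10, 14).
For a Dirichlet(a₁,…,a_K) with all aᵢ > 1, the mode has j-th component (aⱼ − 1)/(Σaᵢ − K).
Here Σaᵢ = 61 and K = 4, so p(black) = (14 − 1)/(61 − 4) = 13/57 ≈ 0.228.

MAP estimate of p(black) = 0.228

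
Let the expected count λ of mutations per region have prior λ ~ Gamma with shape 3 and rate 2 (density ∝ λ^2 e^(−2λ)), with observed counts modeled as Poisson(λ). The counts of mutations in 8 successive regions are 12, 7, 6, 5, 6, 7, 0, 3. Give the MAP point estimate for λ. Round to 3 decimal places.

λ̂_MAP = 4.800

Σxᵢ = 12+7+6+5+6+7+0+3 = 46, with n = 8.
Posterior ∝ λ^2e^(−2λ) · λ^46e^(−8λ) = λ^48e^(−10λ), i.e. Gamma(shape=49, rate=10).
The mode of a Gamma(a, b) with a ≥ 1 (shape–rate) is (a−1)/b = 48/10 ≈ 4.800.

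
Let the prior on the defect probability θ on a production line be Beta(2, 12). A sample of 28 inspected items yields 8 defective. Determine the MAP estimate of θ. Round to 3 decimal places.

Prior: Beta(2, 12).
Data: 8 successes in 28 trials. The binomial likelihood contributes θ^8(1−θ)^20, so the posterior is Beta(2+8, 12+20) = Beta(10, 32).
For Beta(a, b) with a, b > 1 the mode is (a−1)/(a+b−2) = 9/40 ≈ 0.225.

θ̂_MAP = 0.225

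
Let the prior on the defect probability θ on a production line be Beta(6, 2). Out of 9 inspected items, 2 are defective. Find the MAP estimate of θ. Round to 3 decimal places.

θ̂_MAP = 0.467

Prior: Beta(6, 2).
Data: 2 successes in 9 trials. The binomial likelihood contributes θ^2(1−θ)^7, so the posterior is Beta(6+2, 2+7) = Beta(8, 9).
For Beta(a, b) with a, b > 1 the mode is (a−1)/(a+b−2) = 7/15 ≈ 0.467.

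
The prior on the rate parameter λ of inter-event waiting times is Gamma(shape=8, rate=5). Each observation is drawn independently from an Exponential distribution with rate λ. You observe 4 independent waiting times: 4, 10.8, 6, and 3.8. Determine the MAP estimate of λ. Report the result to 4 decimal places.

λ̂_MAP = 0.3716

The Exponential(rate=λ) likelihood is ∝ λ^n e^(−λΣtᵢ). Here n = 4 and Σtᵢ = 4 + 10.8 + 6 + 3.8 = 24.6.
Posterior ∝ λ^7e^(−5λ) · λ^4e^(−24.6λ) = λ^11e^(−29.6λ), i.e. Gamma(12, 29.6).
Mode = (a−1)/b = 11/29.6 ≈ 0.3716.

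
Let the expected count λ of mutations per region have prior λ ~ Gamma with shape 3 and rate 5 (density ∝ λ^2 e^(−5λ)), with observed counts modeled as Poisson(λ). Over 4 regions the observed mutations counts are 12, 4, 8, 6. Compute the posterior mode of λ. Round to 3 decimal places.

Σxᵢ = 12+4+8+6 = 30, with n = 4.
Posterior ∝ λ^2e^(−5λ) · λ^30e^(−4λ) = λ^32e^(−9λ), i.e. Gamma(shape=33, rate=9).
The mode of a Gamma(a, b) with a ≥ 1 (shape–rate) is (a−1)/b = 32/9 ≈ 3.556.

λ̂_MAP = 3.556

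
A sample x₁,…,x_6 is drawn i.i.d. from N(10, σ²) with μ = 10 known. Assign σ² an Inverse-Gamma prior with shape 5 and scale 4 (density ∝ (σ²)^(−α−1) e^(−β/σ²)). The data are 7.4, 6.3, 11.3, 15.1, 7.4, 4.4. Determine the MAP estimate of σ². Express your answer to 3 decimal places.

Sum of squared deviations about the known mean: SS = (7.4−10)² + (6.3−10)² + (11.3−10)² + (15.1−10)² + (7.4−10)² + (4.4−10)² = 86.27.
The Normal likelihood contributes (σ²)^(−n/2) exp(−SS/(2σ²)), so the posterior is Inverse-Gamma(α + n/2, β + SS/2) = Inverse-Gamma(8, 47.135).
The mode of Inverse-Gamma(a, b) is b/(a+1) = 47.135/9 ≈ 5.237.

σ̂²_MAP = 5.237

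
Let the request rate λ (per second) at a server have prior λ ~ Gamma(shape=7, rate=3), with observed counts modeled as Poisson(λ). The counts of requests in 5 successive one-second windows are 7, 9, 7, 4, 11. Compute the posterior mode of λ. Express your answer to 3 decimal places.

λ̂_MAP = 5.500

Σxᵢ = 7+9+7+4+11 = 38, with n = 5.
Posterior ∝ λ^6e^(−3λ) · λ^38e^(−5λ) = λ^44e^(−8λ), i.e. Gamma(shape=45, rate=8).
The mode of a Gamma(a, b) with a ≥ 1 (shape–rate) is (a−1)/b = 44/8 ≈ 5.500.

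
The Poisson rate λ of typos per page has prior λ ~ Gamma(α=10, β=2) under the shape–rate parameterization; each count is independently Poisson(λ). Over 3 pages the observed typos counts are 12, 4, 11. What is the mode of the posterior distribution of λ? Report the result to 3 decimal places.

λ̂_MAP = 7.200

Σxᵢ = 12+4+11 = 27, with n = 3.
Posterior ∝ λ^9e^(−2λ) · λ^27e^(−3λ) = λ^36e^(−5λ), i.e. Gamma(shape=37, rate=5).
The mode of a Gamma(a, b) with a ≥ 1 (shape–rate) is (a−1)/b = 36/5 ≈ 7.200.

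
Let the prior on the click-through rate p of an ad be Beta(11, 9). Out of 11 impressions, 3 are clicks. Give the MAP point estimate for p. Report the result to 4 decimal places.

p̂_MAP = 0.4483

Prior: Beta(11, 9).
Data: 3 successes in 11 trials. The binomial likelihood contributes p^3(1−p)^8, so the posterior is Beta(11+3, 9+8) = Beta(14, 17).
For Beta(a, b) with a, b > 1 the mode is (a−1)/(a+b−2) = 13/29 ≈ 0.4483.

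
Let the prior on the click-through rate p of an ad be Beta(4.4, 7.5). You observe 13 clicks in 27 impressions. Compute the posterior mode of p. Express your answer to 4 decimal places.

Prior: Beta(4.4, 7.5).
Data: 13 successes in 27 trials. The binomial likelihood contributes p^13(1−p)^14, so the posterior is Beta(4.4+13, 7.5+14) = Beta(17.4, 21.5).
For Beta(a, b) with a, b > 1 the mode is (a−1)/(a+b−2) = 16.4/36.9 ≈ 0.4444.

p̂_MAP = 0.4444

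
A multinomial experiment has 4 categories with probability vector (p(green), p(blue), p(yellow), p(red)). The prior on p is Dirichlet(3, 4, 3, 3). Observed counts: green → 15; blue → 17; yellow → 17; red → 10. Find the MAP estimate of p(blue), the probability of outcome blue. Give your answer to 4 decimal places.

MAP estimate of p(blue) = 0.2941

The posterior is Dirichlet(αᵢ + nᵢ) = Dirichlet(18, 21, 20, 13).
For a Dirichlet(a₁,…,a_K) with all aᵢ > 1, the mode has j-th component (aⱼ − 1)/(Σaᵢ − K).
Here Σaᵢ = 72 and K = 4, so p(blue) = (21 − 1)/(72 − 4) = 20/68 ≈ 0.2941.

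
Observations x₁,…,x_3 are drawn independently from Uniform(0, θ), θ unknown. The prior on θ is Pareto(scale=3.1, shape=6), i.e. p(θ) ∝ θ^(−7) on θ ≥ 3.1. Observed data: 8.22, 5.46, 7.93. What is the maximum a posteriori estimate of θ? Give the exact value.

The Uniform(0, θ) likelihood is θ^(−n) for θ ≥ max(xᵢ), zero otherwise. Here max(xᵢ) = 8.22.
Posterior ∝ θ^(−7) · θ^(−3) = θ^(−10) on θ ≥ max(3.1, 8.22) = 8.22.
This density is strictly decreasing in θ, so the posterior mode lies at the lower boundary of the support.

θ̂_MAP = 8.22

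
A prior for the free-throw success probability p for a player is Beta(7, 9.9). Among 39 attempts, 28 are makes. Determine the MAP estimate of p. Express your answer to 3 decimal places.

Prior: Beta(7, 9.9).
Data: 28 successes in 39 trials. The binomial likelihood contributes p^28(1−p)^11, so the posterior is Beta(7+28, 9.9+11) = Beta(35, 20.9).
For Beta(a, b) with a, b > 1 the mode is (a−1)/(a+b−2) = 34/53.9 ≈ 0.631.

p̂_MAP = 0.631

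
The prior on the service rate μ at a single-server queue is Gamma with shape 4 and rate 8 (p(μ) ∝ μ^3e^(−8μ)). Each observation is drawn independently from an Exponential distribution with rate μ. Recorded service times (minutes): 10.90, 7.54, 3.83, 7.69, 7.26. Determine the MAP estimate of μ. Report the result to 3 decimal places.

The Exponential(rate=μ) likelihood is ∝ μ^n e^(−μΣtᵢ). Here n = 5 and Σtᵢ = 10.90 + 7.54 + 3.83 + 7.69 + 7.26 = 37.22.
Posterior ∝ μ^3e^(−8μ) · μ^5e^(−37.22μ) = μ^8e^(−45.22μ), i.e. Gamma(9, 45.22).
Mode = (a−1)/b = 8/45.22 ≈ 0.177.

μ̂_MAP = 0.177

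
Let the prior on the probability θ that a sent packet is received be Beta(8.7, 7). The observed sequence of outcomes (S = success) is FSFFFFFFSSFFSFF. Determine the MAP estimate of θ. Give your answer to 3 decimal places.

θ̂_MAP = 0.408

Prior: Beta(8.7, 7).
Data: 4 successes in 15 trials (from the sequence). The binomial likelihood contributes θ^4(1−θ)^11, so the posterior is Beta(8.7+4, 7+11) = Beta(12.7, 18).
For Beta(a, b) with a, b > 1 the mode is (a−1)/(a+b−2) = 11.7/28.7 ≈ 0.408.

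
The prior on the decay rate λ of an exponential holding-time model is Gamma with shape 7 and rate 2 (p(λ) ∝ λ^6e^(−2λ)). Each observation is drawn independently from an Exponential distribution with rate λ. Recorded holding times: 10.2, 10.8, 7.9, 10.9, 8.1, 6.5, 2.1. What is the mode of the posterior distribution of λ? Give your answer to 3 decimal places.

λ̂_MAP = 0.222

The Exponential(rate=λ) likelihood is ∝ λ^n e^(−λΣtᵢ). Here n = 7 and Σtᵢ = 10.2 + 10.8 + 7.9 + 10.9 + 8.1 + 6.5 + 2.1 = 56.5.
Posterior ∝ λ^6e^(−2λ) · λ^7e^(−56.5λ) = λ^13e^(−58.5λ), i.e. Gamma(14, 58.5).
Mode = (a−1)/b = 13/58.5 ≈ 0.222.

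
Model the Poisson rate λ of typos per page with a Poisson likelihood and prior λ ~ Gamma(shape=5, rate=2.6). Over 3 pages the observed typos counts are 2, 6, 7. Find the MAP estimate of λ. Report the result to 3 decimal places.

Σxᵢ = 2+6+7 = 15, with n = 3.
Posterior ∝ λ^4e^(−2.6λ) · λ^15e^(−3λ) = λ^19e^(−5.6λ), i.e. Gamma(shape=20, rate=5.6).
The mode of a Gamma(a, b) with a ≥ 1 (shape–rate) is (a−1)/b = 19/5.6 ≈ 3.393.

λ̂_MAP = 3.393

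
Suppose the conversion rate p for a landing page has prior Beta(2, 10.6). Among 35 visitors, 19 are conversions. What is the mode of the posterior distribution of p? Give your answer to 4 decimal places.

p̂_MAP = 0.4386

Prior: Beta(2, 10.6).
Data: 19 successes in 35 trials. The binomial likelihood contributes p^19(1−p)^16, so the posterior is Beta(2+19, 10.6+16) = Beta(21, 26.6).
For Beta(a, b) with a, b > 1 the mode is (a−1)/(a+b−2) = 20/45.6 ≈ 0.4386.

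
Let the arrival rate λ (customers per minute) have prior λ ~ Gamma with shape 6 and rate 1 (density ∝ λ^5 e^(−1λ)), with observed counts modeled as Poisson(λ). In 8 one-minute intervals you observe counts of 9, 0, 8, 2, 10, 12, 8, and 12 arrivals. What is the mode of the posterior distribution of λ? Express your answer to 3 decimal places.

λ̂_MAP = 7.333

Σxᵢ = 9+0+8+2+10+12+8+12 = 61, with n = 8.
Posterior ∝ λ^5e^(−1λ) · λ^61e^(−8λ) = λ^66e^(−9λ), i.e. Gamma(shape=67, rate=9).
The mode of a Gamma(a, b) with a ≥ 1 (shape–rate) is (a−1)/b = 66/9 ≈ 7.333.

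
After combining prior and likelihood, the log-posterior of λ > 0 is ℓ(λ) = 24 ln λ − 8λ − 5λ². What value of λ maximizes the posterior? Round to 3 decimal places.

λ̂_MAP = 1.200

ℓ'(λ) = 24/λ − 8 − 10λ. Setting this to zero and multiplying by λ: 10λ² + 8λ − 24 = 0.
λ = (−8 + √(8² + 4·10·24)) / (2·10) = (−8 + √1024) / 20 = (−8 + 32)/20 = 6/5.
ℓ''(λ) = −24/λ² − 10 < 0, confirming a maximum.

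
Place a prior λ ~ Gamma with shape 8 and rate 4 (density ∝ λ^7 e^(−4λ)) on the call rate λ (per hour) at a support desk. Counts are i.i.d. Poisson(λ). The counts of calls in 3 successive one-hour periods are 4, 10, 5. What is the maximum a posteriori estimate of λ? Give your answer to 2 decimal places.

Σxᵢ = 4+10+5 = 19, with n = 3.
Posterior ∝ λ^7e^(−4λ) · λ^19e^(−3λ) = λ^26e^(−7λ), i.e. Gamma(shape=27, rate=7).
The mode of a Gamma(a, b) with a ≥ 1 (shape–rate) is (a−1)/b = 26/7 ≈ 3.71.

λ̂_MAP = 3.71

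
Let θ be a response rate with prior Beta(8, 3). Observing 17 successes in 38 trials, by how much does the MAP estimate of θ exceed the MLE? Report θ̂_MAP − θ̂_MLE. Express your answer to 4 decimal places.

Posterior is Beta(25, 24); MAP = (25−1)/(49−2) = 24/47 ≈ 0.51064.
MLE ignores the prior: θ̂_MLE = k/n = 17/38 ≈ 0.44737.
Difference = 24/47 − 17/38 = 113/1786 ≈ 0.0633.

MAP − MLE = 0.0633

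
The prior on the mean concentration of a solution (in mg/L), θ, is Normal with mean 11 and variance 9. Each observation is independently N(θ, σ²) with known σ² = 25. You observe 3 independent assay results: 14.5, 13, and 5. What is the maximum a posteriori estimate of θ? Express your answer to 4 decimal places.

n = 3; x̄ = (14.5 + 13 + 5)/3 = 32.5/3 = 65/6 ≈ 10.8333.
For a Normal prior and Normal likelihood with known variance, the posterior is Normal; its mode equals its mean, the precision-weighted average.
Prior precision 1/σ₀² = 1/9; data precision n/σ² = 3/25 = 0.12.
θ̂ = ((1/9)·11 + 0.12·(65/6)) / (1/9 + 0.12) = (227/90)/(52/225) = 1135/104 ≈ 10.9135.

θ̂_MAP = 10.9135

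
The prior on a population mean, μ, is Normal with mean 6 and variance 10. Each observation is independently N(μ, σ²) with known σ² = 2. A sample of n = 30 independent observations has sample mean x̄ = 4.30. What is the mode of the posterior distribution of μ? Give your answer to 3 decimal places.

n = 30, x̄ = 4.30.
For a Normal prior and Normal likelihood with known variance, the posterior is Normal; its mode equals its mean, the precision-weighted average.
Prior precision 1/σ₀² = 1/10 = 0.1; data precision n/σ² = 30/2 = 15.
μ̂ = (0.1·6 + 15·4.3) / (0.1 + 15) = 65.1/15.1 = 651/151 ≈ 4.311.

μ̂_MAP = 4.311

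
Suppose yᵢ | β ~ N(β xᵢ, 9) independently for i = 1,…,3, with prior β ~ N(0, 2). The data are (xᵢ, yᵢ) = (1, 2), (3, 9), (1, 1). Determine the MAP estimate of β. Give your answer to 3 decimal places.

log p(β | y) = −Σ(yᵢ − βxᵢ)²/(2·9) − β²/(2·2) + const.
Setting the derivative to zero: Σxᵢ(yᵢ − βxᵢ)/9 − β/2 = 0, so β = Σxᵢyᵢ / (Σxᵢ² + σ²/τ²).
Σxᵢyᵢ = 1·2 + 3·9 + 1·1 = 30; Σxᵢ² = 11; σ²/τ² = 4.5.
β̂_MAP = 30 / (11 + 4.5) = 30/15.5 ≈ 1.935.

β̂_MAP = 1.935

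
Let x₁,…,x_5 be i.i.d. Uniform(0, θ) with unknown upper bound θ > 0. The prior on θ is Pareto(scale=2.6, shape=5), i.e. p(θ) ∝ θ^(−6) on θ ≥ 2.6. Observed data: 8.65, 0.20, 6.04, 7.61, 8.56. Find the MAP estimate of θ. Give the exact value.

θ̂_MAP = 8.65

The Uniform(0, θ) likelihood is θ^(−n) for θ ≥ max(xᵢ), zero otherwise. Here max(xᵢ) = 8.65.
Posterior ∝ θ^(−6) · θ^(−5) = θ^(−11) on θ ≥ max(2.6, 8.65) = 8.65.
This density is strictly decreasing in θ, so the posterior mode lies at the lower boundary of the support.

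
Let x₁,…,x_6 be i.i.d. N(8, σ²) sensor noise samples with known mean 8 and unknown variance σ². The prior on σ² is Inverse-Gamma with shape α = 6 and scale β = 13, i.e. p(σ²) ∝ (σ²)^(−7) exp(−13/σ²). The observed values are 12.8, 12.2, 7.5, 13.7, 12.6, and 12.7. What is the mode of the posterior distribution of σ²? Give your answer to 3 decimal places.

σ̂²_MAP = 7.134

Sum of squared deviations about the known mean: SS = (12.8−8)² + (12.2−8)² + (7.5−8)² + (13.7−8)² + (12.6−8)² + (12.7−8)² = 116.67.
The Normal likelihood contributes (σ²)^(−n/2) exp(−SS/(2σ²)), so the posterior is Inverse-Gamma(α + n/2, β + SS/2) = Inverse-Gamma(9, 71.335).
The mode of Inverse-Gamma(a, b) is b/(a+1) = 71.335/10 ≈ 7.134.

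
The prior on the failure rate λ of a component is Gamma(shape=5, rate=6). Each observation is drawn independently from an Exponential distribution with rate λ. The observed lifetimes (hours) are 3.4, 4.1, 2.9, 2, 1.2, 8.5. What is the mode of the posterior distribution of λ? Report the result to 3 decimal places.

λ̂_MAP = 0.356

The Exponential(rate=λ) likelihood is ∝ λ^n e^(−λΣtᵢ). Here n = 6 and Σtᵢ = 3.4 + 4.1 + 2.9 + 2 + 1.2 + 8.5 = 22.1.
Posterior ∝ λ^4e^(−6λ) · λ^6e^(−22.1λ) = λ^10e^(−28.1λ), i.e. Gamma(11, 28.1).
Mode = (a−1)/b = 10/28.1 ≈ 0.356.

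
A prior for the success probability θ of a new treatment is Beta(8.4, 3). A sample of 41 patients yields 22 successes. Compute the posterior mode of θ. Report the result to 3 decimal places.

θ̂_MAP = 0.583

Prior: Beta(8.4, 3).
Data: 22 successes in 41 trials. The binomial likelihood contributes θ^22(1−θ)^19, so the posterior is Beta(8.4+22, 3+19) = Beta(30.4, 22).
For Beta(a, b) with a, b > 1 the mode is (a−1)/(a+b−2) = 29.4/50.4 ≈ 0.583.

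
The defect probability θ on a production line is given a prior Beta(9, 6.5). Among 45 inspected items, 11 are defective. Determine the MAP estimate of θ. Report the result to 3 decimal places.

Prior: Beta(9, 6.5).
Data: 11 successes in 45 trials. The binomial likelihood contributes θ^11(1−θ)^34, so the posterior is Beta(9+11, 6.5+34) = Beta(20, 40.5).
For Beta(a, b) with a, b > 1 the mode is (a−1)/(a+b−2) = 19/58.5 ≈ 0.325.

θ̂_MAP = 0.325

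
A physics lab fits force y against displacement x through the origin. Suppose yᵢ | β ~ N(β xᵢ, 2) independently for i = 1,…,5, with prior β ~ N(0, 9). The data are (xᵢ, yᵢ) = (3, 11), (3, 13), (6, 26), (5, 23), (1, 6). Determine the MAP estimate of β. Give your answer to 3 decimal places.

β̂_MAP = 4.350

log p(β | y) = −Σ(yᵢ − βxᵢ)²/(2·2) − β²/(2·9) + const.
Setting the derivative to zero: Σxᵢ(yᵢ − βxᵢ)/2 − β/9 = 0, so β = Σxᵢyᵢ / (Σxᵢ² + σ²/τ²).
Σxᵢyᵢ = 3·11 + 3·13 + 6·26 + 5·23 + 1·6 = 349; Σxᵢ² = 80; σ²/τ² = 2/9.
β̂_MAP = 349 / (80 + 2/9) = 349/(722/9) = 3141/722 ≈ 4.350.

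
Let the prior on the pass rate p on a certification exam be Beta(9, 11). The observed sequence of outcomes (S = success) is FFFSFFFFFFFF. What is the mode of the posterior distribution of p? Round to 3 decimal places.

Prior: Beta(9, 11).
Data: 1 success in 12 trials (from the sequence). The binomial likelihood contributes p(1−p)^11, so the posterior is Beta(9+1, 11+11) = Beta(10, 22).
For Beta(a, b) with a, b > 1 the mode is (a−1)/(a+b−2) = 9/30 ≈ 0.300.

p̂_MAP = 0.300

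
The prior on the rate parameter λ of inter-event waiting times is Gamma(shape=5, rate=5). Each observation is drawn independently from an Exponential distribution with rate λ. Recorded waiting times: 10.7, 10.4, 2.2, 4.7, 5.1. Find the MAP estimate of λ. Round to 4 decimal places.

λ̂_MAP = 0.2362

The Exponential(rate=λ) likelihood is ∝ λ^n e^(−λΣtᵢ). Here n = 5 and Σtᵢ = 10.7 + 10.4 + 2.2 + 4.7 + 5.1 = 33.1.
Posterior ∝ λ^4e^(−5λ) · λ^5e^(−33.1λ) = λ^9e^(−38.1λ), i.e. Gamma(10, 38.1).
Mode = (a−1)/b = 9/38.1 ≈ 0.2362.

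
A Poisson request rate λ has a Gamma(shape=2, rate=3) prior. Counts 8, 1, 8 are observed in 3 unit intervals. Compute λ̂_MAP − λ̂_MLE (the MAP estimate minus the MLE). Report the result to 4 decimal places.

MAP − MLE = -2.6667

Σxᵢ = 17. Posterior is Gamma(19, 6); MAP = (19−1)/6 = 18/6 ≈ 3.00000.
MLE = x̄ = 17/3 ≈ 5.66667.
Difference = 18/6 − 17/3 = -8/3 ≈ -2.6667.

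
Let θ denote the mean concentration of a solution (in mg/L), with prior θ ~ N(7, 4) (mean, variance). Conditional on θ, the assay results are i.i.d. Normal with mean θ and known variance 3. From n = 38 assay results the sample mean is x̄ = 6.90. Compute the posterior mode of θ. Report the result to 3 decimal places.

n = 38, x̄ = 6.90.
For a Normal prior and Normal likelihood with known variance, the posterior is Normal; its mode equals its mean, the precision-weighted average.
Prior precision 1/σ₀² = 1/4 = 0.25; data precision n/σ² = 38/3.
θ̂ = (0.25·7 + (38/3)·6.9) / (0.25 + 38/3) = 89.15/(155/12) = 5349/775 ≈ 6.902.

θ̂_MAP = 6.902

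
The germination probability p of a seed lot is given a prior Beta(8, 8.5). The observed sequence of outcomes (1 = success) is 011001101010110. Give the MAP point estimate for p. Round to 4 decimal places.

p̂_MAP = 0.5085

Prior: Beta(8, 8.5).
Data: 8 successes in 15 trials (from the sequence). The binomial likelihood contributes p^8(1−p)^7, so the posterior is Beta(8+8, 8.5+7) = Beta(16, 15.5).
For Beta(a, b) with a, b > 1 the mode is (a−1)/(a+b−2) = 15/29.5 ≈ 0.5085.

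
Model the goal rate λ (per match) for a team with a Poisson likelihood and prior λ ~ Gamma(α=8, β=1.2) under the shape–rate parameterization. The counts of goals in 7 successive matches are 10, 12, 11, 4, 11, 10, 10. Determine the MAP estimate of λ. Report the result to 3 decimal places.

Σxᵢ = 10+12+11+4+11+10+10 = 68, with n = 7.
Posterior ∝ λ^7e^(−1.2λ) · λ^68e^(−7λ) = λ^75e^(−8.2λ), i.e. Gamma(shape=76, rate=8.2).
The mode of a Gamma(a, b) with a ≥ 1 (shape–rate) is (a−1)/b = 75/8.2 ≈ 9.146.

λ̂_MAP = 9.146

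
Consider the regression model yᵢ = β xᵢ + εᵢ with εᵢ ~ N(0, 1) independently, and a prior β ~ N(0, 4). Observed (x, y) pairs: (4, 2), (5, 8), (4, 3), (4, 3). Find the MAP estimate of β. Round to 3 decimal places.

log p(β | y) = −Σ(yᵢ − βxᵢ)²/(2·1) − β²/(2·4) + const.
Setting the derivative to zero: Σxᵢ(yᵢ − βxᵢ)/1 − β/4 = 0, so β = Σxᵢyᵢ / (Σxᵢ² + σ²/τ²).
Σxᵢyᵢ = 4·2 + 5·8 + 4·3 + 4·3 = 72; Σxᵢ² = 73; σ²/τ² = 0.25.
β̂_MAP = 72 / (73 + 0.25) = 72/73.25 ≈ 0.983.

β̂_MAP = 0.983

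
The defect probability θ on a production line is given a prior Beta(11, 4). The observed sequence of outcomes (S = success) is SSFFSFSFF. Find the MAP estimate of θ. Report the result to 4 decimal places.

θ̂_MAP = 0.6364

Prior: Beta(11, 4).
Data: 4 successes in 9 trials (from the sequence). The binomial likelihood contributes θ^4(1−θ)^5, so the posterior is Beta(11+4, 4+5) = Beta(15, 9).
For Beta(a, b) with a, b > 1 the mode is (a−1)/(a+b−2) = 14/22 ≈ 0.6364.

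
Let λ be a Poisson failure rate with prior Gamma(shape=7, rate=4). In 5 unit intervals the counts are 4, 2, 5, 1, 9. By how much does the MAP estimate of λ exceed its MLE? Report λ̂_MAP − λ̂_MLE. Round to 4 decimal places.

Σxᵢ = 21. Posterior is Gamma(28, 9); MAP = (28−1)/9 = 27/9 ≈ 3.00000.
MLE = x̄ = 21/5 ≈ 4.20000.
Difference = 27/9 − 21/5 = -6/5 ≈ -1.2000.

MAP − MLE = -1.2000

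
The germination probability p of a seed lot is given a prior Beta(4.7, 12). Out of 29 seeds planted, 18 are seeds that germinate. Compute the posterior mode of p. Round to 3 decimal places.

Prior: Beta(4.7, 12).
Data: 18 successes in 29 trials. The binomial likelihood contributes p^18(1−p)^11, so the posterior is Beta(4.7+18, 12+11) = Beta(22.7, 23).
For Beta(a, b) with a, b > 1 the mode is (a−1)/(a+b−2) = 21.7/43.7 ≈ 0.497.

p̂_MAP = 0.497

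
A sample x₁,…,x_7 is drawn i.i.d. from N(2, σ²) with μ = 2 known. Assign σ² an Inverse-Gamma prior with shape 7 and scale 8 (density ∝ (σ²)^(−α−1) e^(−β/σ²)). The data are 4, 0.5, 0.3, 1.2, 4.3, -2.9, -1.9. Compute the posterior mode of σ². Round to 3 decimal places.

σ̂²_MAP = 3.056

Sum of squared deviations about the known mean: SS = (4−2)² + (0.5−2)² + (0.3−2)² + (1.2−2)² + (4.3−2)² + (-2.9−2)² + (-1.9−2)² = 54.29.
The Normal likelihood contributes (σ²)^(−n/2) exp(−SS/(2σ²)), so the posterior is Inverse-Gamma(α + n/2, β + SS/2) = Inverse-Gamma(10.5, 35.145).
The mode of Inverse-Gamma(a, b) is b/(a+1) = 35.145/11.5 ≈ 3.056.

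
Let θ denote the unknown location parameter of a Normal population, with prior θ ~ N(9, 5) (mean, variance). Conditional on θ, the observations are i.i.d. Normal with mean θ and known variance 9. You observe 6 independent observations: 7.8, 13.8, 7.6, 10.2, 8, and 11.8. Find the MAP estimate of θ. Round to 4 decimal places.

n = 6; x̄ = (7.8 + 13.8 + 7.6 + 10.2 + 8 + 11.8)/6 = 59.2/6 = 148/15 ≈ 9.8667.
For a Normal prior and Normal likelihood with known variance, the posterior is Normal; its mode equals its mean, the precision-weighted average.
Prior precision 1/σ₀² = 1/5 = 0.2; data precision n/σ² = 6/9 = 2/3.
θ̂ = (0.2·9 + (2/3)·(148/15)) / (0.2 + 2/3) = (377/45)/(13/15) = 29/3 ≈ 9.6667.

θ̂_MAP = 9.6667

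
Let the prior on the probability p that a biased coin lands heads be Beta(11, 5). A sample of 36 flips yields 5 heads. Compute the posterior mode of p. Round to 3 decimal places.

Prior: Beta(11, 5).
Data: 5 successes in 36 trials. The binomial likelihood contributes p^5(1−p)^31, so the posterior is Beta(11+5, 5+31) = Beta(16, 36).
For Beta(a, b) with a, b > 1 the mode is (a−1)/(a+b−2) = 15/50 ≈ 0.300.

p̂_MAP = 0.300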